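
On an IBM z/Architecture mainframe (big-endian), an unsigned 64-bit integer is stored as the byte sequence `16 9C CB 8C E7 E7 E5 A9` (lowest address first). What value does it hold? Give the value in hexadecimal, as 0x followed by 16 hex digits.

In big-endian order the high byte comes first in memory.
The bytes are already most-significant first: 0x169CCB8CE7E7E5A9.

0x169CCB8CE7E7E5A9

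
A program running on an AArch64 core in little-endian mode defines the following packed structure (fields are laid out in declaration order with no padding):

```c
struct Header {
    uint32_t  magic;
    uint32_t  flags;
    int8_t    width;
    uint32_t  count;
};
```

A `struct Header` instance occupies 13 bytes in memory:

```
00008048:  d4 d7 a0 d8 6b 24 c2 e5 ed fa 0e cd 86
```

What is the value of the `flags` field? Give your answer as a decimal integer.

3854705771

`flags` follows `magic` (4 bytes), so it starts at byte offset 4 and occupies 4 bytes.
Bytes at offsets 4..7: 6B 24 C2 E5.
In little-endian order the low byte comes first in memory.
Reassemble most-significant byte first: E5 C2 24 6B → 0xE5C2246B.
0xE5C2246B = 3854705771.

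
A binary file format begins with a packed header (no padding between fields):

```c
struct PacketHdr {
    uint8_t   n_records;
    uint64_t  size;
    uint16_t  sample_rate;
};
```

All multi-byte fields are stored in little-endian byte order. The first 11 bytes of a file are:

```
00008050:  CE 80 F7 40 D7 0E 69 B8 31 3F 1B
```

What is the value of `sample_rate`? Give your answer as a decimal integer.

6975

`sample_rate` follows `n_records` (1 B), `size` (8 B), so it starts at offset 1 + 8 = 9 and occupies 2 bytes.
Bytes at offsets 9..10: 3F 1B.
In little-endian order the low byte comes first in memory.
Reassemble most-significant byte first: 1B 3F → 0x1B3F.
0x1B3F = 6975.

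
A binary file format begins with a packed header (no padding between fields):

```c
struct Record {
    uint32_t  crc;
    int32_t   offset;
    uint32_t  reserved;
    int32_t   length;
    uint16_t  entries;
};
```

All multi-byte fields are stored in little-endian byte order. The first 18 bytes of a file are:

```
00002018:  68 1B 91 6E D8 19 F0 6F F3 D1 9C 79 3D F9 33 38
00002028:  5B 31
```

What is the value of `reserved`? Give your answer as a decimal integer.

2040320499

`reserved` follows `crc` (4 B), `offset` (4 B), so it starts at offset 4 + 4 = 8 and occupies 4 bytes.
Bytes at offsets 8..11: F3 D1 9C 79.
In little-endian order the low byte comes first in memory.
Reassemble most-significant byte first: 79 9C D1 F3 → 0x799CD1F3.
0x799CD1F3 = 2040320499.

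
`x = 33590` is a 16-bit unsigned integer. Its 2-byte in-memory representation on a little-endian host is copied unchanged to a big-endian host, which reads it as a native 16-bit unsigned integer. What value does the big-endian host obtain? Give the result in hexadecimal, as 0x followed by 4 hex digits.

0x3683

33590 in 16-bit hexadecimal is 0x8336.
Stored little-endian, the bytes at ascending addresses are 36 83.
Read back as big-endian, the last byte is least significant, giving 0x3683.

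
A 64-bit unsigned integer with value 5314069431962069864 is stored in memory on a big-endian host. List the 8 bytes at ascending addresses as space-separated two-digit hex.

5314069431962069864 in hexadecimal, padded to 64 bits, is 0x49BF5DFE43DC6B68.
Split into bytes (most-significant first): 49 BF 5D FE 43 DC 6B 68.
Big-endian: lowest address holds the most-significant byte.
So the memory order matches the most-significant-first order: 49 BF 5D FE 43 DC 6B 68.

49 BF 5D FE 43 DC 6B 68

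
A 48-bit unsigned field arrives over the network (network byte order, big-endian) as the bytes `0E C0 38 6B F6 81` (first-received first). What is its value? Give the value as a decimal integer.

16218743109249

Big-endian: lowest address holds the most-significant byte.
The bytes are already most-significant first: 0x0EC0386BF681.
0x0EC0386BF681 = 16218743109249.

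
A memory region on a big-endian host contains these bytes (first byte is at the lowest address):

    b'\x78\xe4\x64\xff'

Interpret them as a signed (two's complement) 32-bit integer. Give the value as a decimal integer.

In big-endian order the high byte comes first in memory.
The bytes are already most-significant first: 0x78E464FF.
0x78E464FF = 2028233983.

2028233983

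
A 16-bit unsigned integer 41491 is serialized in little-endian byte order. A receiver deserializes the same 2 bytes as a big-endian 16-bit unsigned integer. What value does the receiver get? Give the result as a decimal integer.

5026

41491 in 16-bit hexadecimal is 0xA213.
Stored little-endian, the bytes at ascending addresses are 13 A2.
Read back as big-endian, the last byte is least significant, giving 0x13A2.
0x13A2 = 5026.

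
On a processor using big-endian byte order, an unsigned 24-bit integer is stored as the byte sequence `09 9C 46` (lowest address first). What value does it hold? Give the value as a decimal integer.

629830

In big-endian order the high byte comes first in memory.
The bytes are already most-significant first: 0x099C46.
0x099C46 = 629830.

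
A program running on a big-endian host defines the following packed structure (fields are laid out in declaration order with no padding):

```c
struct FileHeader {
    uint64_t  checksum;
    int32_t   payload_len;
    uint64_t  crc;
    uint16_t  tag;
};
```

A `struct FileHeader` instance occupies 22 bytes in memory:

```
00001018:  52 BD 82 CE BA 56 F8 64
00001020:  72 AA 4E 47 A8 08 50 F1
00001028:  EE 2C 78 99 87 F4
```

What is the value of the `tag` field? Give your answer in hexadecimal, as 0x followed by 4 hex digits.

0x87F4

`tag` follows `checksum` (8 B), `payload_len` (4 B), `crc` (8 B), so it starts at offset 8 + 4 + 8 = 20 and occupies 2 bytes.
Bytes at offsets 20..21: 87 F4.
In big-endian order the high byte comes first in memory.
The bytes are already most-significant first: 0x87F4.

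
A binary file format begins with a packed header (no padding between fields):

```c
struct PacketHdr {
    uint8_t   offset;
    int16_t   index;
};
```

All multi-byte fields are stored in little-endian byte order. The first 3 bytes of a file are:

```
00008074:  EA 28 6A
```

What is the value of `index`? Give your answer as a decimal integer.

`index` follows `offset` (1 byte), so it starts at byte offset 1 and occupies 2 bytes.
Bytes at offsets 1..2: 28 6A.
Little-endian: lowest address holds the least-significant byte.
Reassemble most-significant byte first: 6A 28 → 0x6A28.
0x6A28 = 27176.

27176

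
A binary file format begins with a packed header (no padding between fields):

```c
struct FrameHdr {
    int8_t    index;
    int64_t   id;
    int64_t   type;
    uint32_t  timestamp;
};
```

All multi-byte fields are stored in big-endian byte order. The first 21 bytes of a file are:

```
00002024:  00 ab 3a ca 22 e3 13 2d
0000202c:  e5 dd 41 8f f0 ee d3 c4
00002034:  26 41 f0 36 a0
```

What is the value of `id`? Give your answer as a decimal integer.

`id` follows `index` (1 byte), so it starts at byte offset 1 and occupies 8 bytes.
Bytes at offsets 1..8: AB 3A CA 22 E3 13 2D E5.
In big-endian order the high byte comes first in memory.
The bytes are already most-significant first: 0xAB3ACA22E3132DE5.
Top bit is set, so as a signed 64-bit value this is 0xAB3ACA22E3132DE5 − 2^64 = -6108347693387272731.

-6108347693387272731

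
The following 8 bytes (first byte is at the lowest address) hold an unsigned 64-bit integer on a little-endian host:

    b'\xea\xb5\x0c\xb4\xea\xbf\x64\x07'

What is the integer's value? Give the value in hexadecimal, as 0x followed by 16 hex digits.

0x0764BFEAB40CB5EA

Little-endian stores the least-significant byte at the lowest address.
Reassemble most-significant byte first: 07 64 BF EA B4 0C B5 EA → 0x0764BFEAB40CB5EA.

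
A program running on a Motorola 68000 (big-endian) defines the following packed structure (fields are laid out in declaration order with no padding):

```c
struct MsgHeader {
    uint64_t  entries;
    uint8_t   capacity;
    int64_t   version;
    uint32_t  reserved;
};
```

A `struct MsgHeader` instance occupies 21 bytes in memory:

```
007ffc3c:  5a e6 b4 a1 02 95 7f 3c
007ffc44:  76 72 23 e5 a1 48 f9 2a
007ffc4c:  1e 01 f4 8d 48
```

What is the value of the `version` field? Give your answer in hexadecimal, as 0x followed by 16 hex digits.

`version` follows `entries` (8 B), `capacity` (1 B), so it starts at offset 8 + 1 = 9 and occupies 8 bytes.
Bytes at offsets 9..16: 72 23 E5 A1 48 F9 2A 1E.
In big-endian order the high byte comes first in memory.
The bytes are already most-significant first: 0x7223E5A148F92A1E.

0x7223E5A148F92A1E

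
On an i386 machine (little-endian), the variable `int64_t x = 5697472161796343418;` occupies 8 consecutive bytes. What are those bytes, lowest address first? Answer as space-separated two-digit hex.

5697472161796343418 in hexadecimal, padded to 64 bits, is 0x4F117CBEA18C467A.
Split into bytes (most-significant first): 4F 11 7C BE A1 8C 46 7A.
Little-endian: lowest address holds the least-significant byte.
So at ascending addresses the bytes are 7A 46 8C A1 BE 7C 11 4F.

7A 46 8C A1 BE 7C 11 4F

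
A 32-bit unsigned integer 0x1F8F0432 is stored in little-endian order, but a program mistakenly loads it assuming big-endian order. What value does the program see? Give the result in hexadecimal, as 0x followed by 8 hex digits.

0x32048F1F

Stored little-endian, the bytes at ascending addresses are 32 04 8F 1F.
Read back as big-endian, the last byte is least significant, giving 0x32048F1F.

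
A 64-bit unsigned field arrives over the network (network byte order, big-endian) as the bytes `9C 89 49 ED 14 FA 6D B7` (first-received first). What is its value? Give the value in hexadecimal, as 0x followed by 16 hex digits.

0x9C8949ED14FA6DB7

Big-endian stores the most-significant byte at the lowest address.
The bytes are already most-significant first: 0x9C8949ED14FA6DB7.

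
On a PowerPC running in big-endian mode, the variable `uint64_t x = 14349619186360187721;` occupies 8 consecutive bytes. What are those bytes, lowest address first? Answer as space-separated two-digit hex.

C7 24 16 9F 59 20 FB 49

14349619186360187721 in hexadecimal, padded to 64 bits, is 0xC724169F5920FB49.
Split into bytes (most-significant first): C7 24 16 9F 59 20 FB 49.
Big-endian: lowest address holds the most-significant byte.
So the memory order matches the most-significant-first order: C7 24 16 9F 59 20 FB 49.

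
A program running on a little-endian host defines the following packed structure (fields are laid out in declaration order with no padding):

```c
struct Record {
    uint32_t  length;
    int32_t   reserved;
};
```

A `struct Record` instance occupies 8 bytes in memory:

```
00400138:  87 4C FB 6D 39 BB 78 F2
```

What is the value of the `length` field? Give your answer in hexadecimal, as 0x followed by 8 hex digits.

0x6DFB4C87

`length` is the first field, at byte offset 0, occupying 4 bytes.
Bytes at offsets 0..3: 87 4C FB 6D.
Little-endian: lowest address holds the least-significant byte.
Reassemble most-significant byte first: 6D FB 4C 87 → 0x6DFB4C87.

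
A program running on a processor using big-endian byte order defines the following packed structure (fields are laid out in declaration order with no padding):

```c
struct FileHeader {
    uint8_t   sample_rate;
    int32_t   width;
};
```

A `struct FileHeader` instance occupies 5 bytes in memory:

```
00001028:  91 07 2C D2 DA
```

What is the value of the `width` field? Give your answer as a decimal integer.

120378074

`width` follows `sample_rate` (1 byte), so it starts at byte offset 1 and occupies 4 bytes.
Bytes at offsets 1..4: 07 2C D2 DA.
Big-endian stores the most-significant byte at the lowest address.
The bytes are already most-significant first: 0x072CD2DA.
0x072CD2DA = 120378074.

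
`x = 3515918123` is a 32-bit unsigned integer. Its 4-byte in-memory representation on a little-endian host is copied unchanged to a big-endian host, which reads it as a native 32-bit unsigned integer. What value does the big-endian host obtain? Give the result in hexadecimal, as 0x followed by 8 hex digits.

0x2BA790D1

3515918123 in 32-bit hexadecimal is 0xD190A72B.
Stored little-endian, the bytes at ascending addresses are 2B A7 90 D1.
Read back as big-endian, the last byte is least significant, giving 0x2BA790D1.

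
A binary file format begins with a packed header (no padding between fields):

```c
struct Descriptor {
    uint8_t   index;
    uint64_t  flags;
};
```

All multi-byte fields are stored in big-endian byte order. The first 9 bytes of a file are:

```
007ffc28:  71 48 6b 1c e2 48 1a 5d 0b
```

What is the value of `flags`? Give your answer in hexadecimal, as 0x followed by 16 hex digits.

0x486B1CE2481A5D0B

`flags` follows `index` (1 byte), so it starts at byte offset 1 and occupies 8 bytes.
Bytes at offsets 1..8: 48 6B 1C E2 48 1A 5D 0B.
Big-endian: lowest address holds the most-significant byte.
The bytes are already most-significant first: 0x486B1CE2481A5D0B.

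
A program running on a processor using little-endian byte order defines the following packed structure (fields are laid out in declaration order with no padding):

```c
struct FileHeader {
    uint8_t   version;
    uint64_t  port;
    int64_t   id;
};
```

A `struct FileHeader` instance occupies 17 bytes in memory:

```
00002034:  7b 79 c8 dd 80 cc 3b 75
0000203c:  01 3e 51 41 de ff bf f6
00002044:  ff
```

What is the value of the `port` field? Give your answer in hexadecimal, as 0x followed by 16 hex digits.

0x01753BCC80DDC879

`port` follows `version` (1 byte), so it starts at byte offset 1 and occupies 8 bytes.
Bytes at offsets 1..8: 79 C8 DD 80 CC 3B 75 01.
Little-endian stores the least-significant byte at the lowest address.
Reassemble most-significant byte first: 01 75 3B CC 80 DD C8 79 → 0x01753BCC80DDC879.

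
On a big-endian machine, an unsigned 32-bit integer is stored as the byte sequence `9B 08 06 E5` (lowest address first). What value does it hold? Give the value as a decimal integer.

2600994533

Big-endian: lowest address holds the most-significant byte.
The bytes are already most-significant first: 0x9B0806E5.
0x9B0806E5 = 2600994533.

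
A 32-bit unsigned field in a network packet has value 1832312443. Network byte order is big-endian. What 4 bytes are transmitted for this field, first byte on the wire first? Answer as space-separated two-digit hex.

1832312443 in hexadecimal, padded to 32 bits, is 0x6D36DE7B.
Split into bytes (most-significant first): 6D 36 DE 7B.
In big-endian order the high byte comes first in memory.
So the memory order matches the most-significant-first order: 6D 36 DE 7B.

6D 36 DE 7B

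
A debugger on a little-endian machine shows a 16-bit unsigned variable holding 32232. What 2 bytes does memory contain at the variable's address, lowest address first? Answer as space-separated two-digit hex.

E8 7D

32232 in hexadecimal, padded to 16 bits, is 0x7DE8.
Split into bytes (most-significant first): 7D E8.
Little-endian: lowest address holds the least-significant byte.
So at ascending addresses the bytes are E8 7D.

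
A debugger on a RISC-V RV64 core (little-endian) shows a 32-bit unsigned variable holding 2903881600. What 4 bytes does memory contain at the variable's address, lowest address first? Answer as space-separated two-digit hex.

2903881600 in hexadecimal, padded to 32 bits, is 0xAD15B780.
Split into bytes (most-significant first): AD 15 B7 80.
Little-endian: lowest address holds the least-significant byte.
So at ascending addresses the bytes are 80 B7 15 AD.

80 B7 15 AD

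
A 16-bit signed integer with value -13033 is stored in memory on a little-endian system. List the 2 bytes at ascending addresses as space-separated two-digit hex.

17 CD

Two's complement of -13033 in 16 bits: 13033 = 0x32E9; invert → 0xCD16; add 1 → 0xCD17.
Split into bytes (most-significant first): CD 17.
Little-endian: lowest address holds the least-significant byte.
So at ascending addresses the bytes are 17 CD.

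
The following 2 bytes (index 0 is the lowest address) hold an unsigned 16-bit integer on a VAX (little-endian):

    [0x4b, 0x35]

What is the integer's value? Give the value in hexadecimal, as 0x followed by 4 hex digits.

0x354B

In little-endian order the low byte comes first in memory.
Reassemble most-significant byte first: 35 4B → 0x354B.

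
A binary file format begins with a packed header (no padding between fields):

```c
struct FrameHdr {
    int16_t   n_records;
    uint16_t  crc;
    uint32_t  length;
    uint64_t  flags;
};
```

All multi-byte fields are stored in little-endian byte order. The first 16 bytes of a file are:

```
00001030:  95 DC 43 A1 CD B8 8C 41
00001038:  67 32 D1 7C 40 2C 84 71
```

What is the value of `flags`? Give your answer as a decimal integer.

8179711478695277159

`flags` follows `n_records` (2 B), `crc` (2 B), `length` (4 B), so it starts at offset 2 + 2 + 4 = 8 and occupies 8 bytes.
Bytes at offsets 8..15: 67 32 D1 7C 40 2C 84 71.
Little-endian: lowest address holds the least-significant byte.
Reassemble most-significant byte first: 71 84 2C 40 7C D1 32 67 → 0x71842C407CD13267.
0x71842C407CD13267 = 8179711478695277159.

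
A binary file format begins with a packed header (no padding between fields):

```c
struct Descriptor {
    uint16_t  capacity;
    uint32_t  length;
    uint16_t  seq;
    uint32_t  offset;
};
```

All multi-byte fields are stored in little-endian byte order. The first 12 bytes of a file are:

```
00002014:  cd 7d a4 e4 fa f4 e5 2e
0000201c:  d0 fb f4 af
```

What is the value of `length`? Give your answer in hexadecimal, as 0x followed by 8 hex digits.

0xF4FAE4A4

`length` follows `capacity` (2 bytes), so it starts at byte offset 2 and occupies 4 bytes.
Bytes at offsets 2..5: A4 E4 FA F4.
Little-endian: lowest address holds the least-significant byte.
Reassemble most-significant byte first: F4 FA E4 A4 → 0xF4FAE4A4.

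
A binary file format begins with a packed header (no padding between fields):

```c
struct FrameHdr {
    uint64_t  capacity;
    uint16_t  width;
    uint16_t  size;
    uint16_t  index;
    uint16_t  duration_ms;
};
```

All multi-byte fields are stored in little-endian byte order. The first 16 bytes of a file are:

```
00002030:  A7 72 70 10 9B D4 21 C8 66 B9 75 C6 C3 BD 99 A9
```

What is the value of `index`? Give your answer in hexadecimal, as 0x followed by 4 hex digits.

0xBDC3

`index` follows `capacity` (8 B), `width` (2 B), `size` (2 B), so it starts at offset 8 + 2 + 2 = 12 and occupies 2 bytes.
Bytes at offsets 12..13: C3 BD.
Little-endian: lowest address holds the least-significant byte.
Reassemble most-significant byte first: BD C3 → 0xBDC3.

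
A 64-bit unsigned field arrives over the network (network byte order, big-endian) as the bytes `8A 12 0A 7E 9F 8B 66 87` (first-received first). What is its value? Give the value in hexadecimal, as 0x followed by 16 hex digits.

0x8A120A7E9F8B6687

Big-endian stores the most-significant byte at the lowest address.
The bytes are already most-significant first: 0x8A120A7E9F8B6687.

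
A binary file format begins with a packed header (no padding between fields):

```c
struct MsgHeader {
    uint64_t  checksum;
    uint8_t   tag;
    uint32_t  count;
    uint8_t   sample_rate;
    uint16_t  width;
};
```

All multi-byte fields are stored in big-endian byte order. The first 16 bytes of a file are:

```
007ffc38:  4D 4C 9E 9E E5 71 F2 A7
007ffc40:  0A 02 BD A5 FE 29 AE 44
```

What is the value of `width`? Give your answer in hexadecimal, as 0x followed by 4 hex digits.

0xAE44

`width` follows `checksum` (8 B), `tag` (1 B), `count` (4 B), `sample_rate` (1 B), so it starts at offset 8 + 1 + 4 + 1 = 14 and occupies 2 bytes.
Bytes at offsets 14..15: AE 44.
Big-endian: lowest address holds the most-significant byte.
The bytes are already most-significant first: 0xAE44.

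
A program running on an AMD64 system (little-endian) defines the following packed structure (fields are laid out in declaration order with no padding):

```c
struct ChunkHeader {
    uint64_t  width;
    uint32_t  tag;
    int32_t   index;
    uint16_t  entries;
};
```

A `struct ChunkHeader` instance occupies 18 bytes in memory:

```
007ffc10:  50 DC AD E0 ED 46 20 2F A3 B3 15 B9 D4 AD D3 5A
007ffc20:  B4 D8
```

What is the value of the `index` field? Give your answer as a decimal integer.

`index` follows `width` (8 B), `tag` (4 B), so it starts at offset 8 + 4 = 12 and occupies 4 bytes.
Bytes at offsets 12..15: D4 AD D3 5A.
Little-endian stores the least-significant byte at the lowest address.
Reassemble most-significant byte first: 5A D3 AD D4 → 0x5AD3ADD4.
0x5AD3ADD4 = 1523822036.

1523822036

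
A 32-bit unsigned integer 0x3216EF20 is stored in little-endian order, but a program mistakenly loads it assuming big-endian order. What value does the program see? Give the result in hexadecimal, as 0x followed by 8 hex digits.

Stored little-endian, the bytes at ascending addresses are 20 EF 16 32.
Read back as big-endian, the last byte is least significant, giving 0x20EF1632.

0x20EF1632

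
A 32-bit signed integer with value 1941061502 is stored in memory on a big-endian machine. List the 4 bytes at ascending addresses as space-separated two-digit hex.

73 B2 3F 7E

1941061502 in hexadecimal, padded to 32 bits, is 0x73B23F7E.
Split into bytes (most-significant first): 73 B2 3F 7E.
Big-endian: lowest address holds the most-significant byte.
So the memory order matches the most-significant-first order: 73 B2 3F 7E.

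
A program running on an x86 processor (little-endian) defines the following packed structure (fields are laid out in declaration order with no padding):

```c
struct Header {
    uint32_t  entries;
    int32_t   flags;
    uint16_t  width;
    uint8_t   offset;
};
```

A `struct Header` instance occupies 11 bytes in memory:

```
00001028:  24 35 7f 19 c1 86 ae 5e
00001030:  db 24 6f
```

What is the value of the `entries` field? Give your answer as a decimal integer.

427767076

`entries` is the first field, at byte offset 0, occupying 4 bytes.
Bytes at offsets 0..3: 24 35 7F 19.
Little-endian stores the least-significant byte at the lowest address.
Reassemble most-significant byte first: 19 7F 35 24 → 0x197F3524.
0x197F3524 = 427767076.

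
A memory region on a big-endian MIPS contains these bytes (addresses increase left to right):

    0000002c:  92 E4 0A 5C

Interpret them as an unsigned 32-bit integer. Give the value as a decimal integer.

In big-endian order the high byte comes first in memory.
The bytes are already most-significant first: 0x92E40A5C.
0x92E40A5C = 2464418396.

2464418396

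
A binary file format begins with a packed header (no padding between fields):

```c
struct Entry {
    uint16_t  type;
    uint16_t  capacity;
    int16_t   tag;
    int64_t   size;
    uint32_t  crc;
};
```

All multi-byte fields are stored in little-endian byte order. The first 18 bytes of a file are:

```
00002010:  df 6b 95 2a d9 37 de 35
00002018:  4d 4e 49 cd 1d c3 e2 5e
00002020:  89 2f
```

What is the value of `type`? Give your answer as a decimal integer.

27615

`type` is the first field, at byte offset 0, occupying 2 bytes.
Bytes at offsets 0..1: DF 6B.
Little-endian: lowest address holds the least-significant byte.
Reassemble most-significant byte first: 6B DF → 0x6BDF.
0x6BDF = 27615.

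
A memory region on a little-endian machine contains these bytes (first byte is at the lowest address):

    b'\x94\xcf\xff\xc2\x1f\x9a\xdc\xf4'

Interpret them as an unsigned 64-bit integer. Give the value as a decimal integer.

17644146901336969108

In little-endian order the low byte comes first in memory.
Reassemble most-significant byte first: F4 DC 9A 1F C2 FF CF 94 → 0xF4DC9A1FC2FFCF94.
0xF4DC9A1FC2FFCF94 = 17644146901336969108.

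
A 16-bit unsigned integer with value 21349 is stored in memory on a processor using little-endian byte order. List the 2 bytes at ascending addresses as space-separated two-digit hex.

65 53

21349 in hexadecimal, padded to 16 bits, is 0x5365.
Split into bytes (most-significant first): 53 65.
In little-endian order the low byte comes first in memory.
So at ascending addresses the bytes are 65 53.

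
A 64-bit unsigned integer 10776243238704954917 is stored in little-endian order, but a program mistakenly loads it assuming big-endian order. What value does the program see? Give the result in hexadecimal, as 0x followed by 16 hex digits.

10776243238704954917 in 64-bit hexadecimal is 0x958CE8217036BE25.
Stored little-endian, the bytes at ascending addresses are 25 BE 36 70 21 E8 8C 95.
Read back as big-endian, the last byte is least significant, giving 0x25BE367021E88C95.

0x25BE367021E88C95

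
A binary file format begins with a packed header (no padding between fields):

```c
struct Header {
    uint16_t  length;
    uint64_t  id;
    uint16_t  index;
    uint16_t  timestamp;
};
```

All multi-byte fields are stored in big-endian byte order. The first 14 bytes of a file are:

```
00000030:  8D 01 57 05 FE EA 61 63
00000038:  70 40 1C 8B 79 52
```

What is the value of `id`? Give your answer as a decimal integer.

`id` follows `length` (2 bytes), so it starts at byte offset 2 and occupies 8 bytes.
Bytes at offsets 2..9: 57 05 FE EA 61 63 70 40.
In big-endian order the high byte comes first in memory.
The bytes are already most-significant first: 0x5705FEEA61637040.
0x5705FEEA61637040 = 6270698338792992832.

6270698338792992832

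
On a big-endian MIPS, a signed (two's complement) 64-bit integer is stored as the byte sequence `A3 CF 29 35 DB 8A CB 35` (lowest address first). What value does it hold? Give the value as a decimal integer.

-6643045614054880459

In big-endian order the high byte comes first in memory.
The bytes are already most-significant first: 0xA3CF2935DB8ACB35.
Top bit is set, so as a signed 64-bit value this is 0xA3CF2935DB8ACB35 − 2^64 = -6643045614054880459.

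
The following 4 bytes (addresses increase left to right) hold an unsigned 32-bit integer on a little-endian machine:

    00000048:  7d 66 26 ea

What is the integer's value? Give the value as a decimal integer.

3928385149

Little-endian stores the least-significant byte at the lowest address.
Reassemble most-significant byte first: EA 26 66 7D → 0xEA26667D.
0xEA26667D = 3928385149.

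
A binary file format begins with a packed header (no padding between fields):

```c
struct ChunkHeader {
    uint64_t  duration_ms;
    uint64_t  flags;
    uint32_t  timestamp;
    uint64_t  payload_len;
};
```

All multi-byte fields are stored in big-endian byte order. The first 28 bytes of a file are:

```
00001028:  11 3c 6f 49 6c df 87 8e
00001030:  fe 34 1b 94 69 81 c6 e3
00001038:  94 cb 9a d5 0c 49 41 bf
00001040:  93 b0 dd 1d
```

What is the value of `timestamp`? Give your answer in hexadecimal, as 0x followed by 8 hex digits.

`timestamp` follows `duration_ms` (8 B), `flags` (8 B), so it starts at offset 8 + 8 = 16 and occupies 4 bytes.
Bytes at offsets 16..19: 94 CB 9A D5.
In big-endian order the high byte comes first in memory.
The bytes are already most-significant first: 0x94CB9AD5.

0x94CB9AD5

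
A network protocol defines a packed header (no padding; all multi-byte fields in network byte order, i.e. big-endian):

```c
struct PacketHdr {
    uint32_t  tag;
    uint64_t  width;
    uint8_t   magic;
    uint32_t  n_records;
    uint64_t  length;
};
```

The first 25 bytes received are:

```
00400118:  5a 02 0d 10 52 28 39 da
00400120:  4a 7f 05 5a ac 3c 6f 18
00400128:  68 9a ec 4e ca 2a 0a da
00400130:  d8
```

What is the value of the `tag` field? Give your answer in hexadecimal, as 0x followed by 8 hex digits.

`tag` is the first field, at byte offset 0, occupying 4 bytes.
Bytes at offsets 0..3: 5A 02 0D 10.
In big-endian order the high byte comes first in memory.
The bytes are already most-significant first: 0x5A020D10.

0x5A020D10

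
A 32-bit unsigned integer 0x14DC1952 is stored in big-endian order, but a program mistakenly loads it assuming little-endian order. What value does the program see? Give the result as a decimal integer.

Stored big-endian, the bytes at ascending addresses are 14 DC 19 52.
Read back as little-endian, the first byte is least significant, giving 0x5219DC14.
0x5219DC14 = 1377426452.

1377426452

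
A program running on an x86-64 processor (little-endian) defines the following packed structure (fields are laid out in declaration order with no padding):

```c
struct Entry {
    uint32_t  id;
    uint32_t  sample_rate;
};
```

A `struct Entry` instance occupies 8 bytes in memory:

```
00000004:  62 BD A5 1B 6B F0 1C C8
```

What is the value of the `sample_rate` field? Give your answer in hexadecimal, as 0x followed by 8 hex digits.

0xC81CF06B

`sample_rate` follows `id` (4 bytes), so it starts at byte offset 4 and occupies 4 bytes.
Bytes at offsets 4..7: 6B F0 1C C8.
Little-endian stores the least-significant byte at the lowest address.
Reassemble most-significant byte first: C8 1C F0 6B → 0xC81CF06B.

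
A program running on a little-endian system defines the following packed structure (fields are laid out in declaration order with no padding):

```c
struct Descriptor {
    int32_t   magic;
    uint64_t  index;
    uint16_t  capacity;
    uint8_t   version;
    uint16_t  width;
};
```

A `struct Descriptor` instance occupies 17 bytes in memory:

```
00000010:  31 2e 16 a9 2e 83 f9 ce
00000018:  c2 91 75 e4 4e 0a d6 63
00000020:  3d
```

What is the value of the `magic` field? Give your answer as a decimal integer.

-1458164175

`magic` is the first field, at byte offset 0, occupying 4 bytes.
Bytes at offsets 0..3: 31 2E 16 A9.
In little-endian order the low byte comes first in memory.
Reassemble most-significant byte first: A9 16 2E 31 → 0xA9162E31.
Top bit is set, so as a signed 32-bit value this is 0xA9162E31 − 2^32 = -1458164175.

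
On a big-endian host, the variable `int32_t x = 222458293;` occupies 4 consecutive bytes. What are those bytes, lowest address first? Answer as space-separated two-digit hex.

222458293 in hexadecimal, padded to 32 bits, is 0x0D4271B5.
Split into bytes (most-significant first): 0D 42 71 B5.
Big-endian stores the most-significant byte at the lowest address.
So the memory order matches the most-significant-first order: 0D 42 71 B5.

0D 42 71 B5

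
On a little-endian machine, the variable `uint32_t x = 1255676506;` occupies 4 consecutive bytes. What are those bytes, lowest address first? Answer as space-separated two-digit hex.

1255676506 in hexadecimal, padded to 32 bits, is 0x4AD81A5A.
Split into bytes (most-significant first): 4A D8 1A 5A.
In little-endian order the low byte comes first in memory.
So at ascending addresses the bytes are 5A 1A D8 4A.

5A 1A D8 4A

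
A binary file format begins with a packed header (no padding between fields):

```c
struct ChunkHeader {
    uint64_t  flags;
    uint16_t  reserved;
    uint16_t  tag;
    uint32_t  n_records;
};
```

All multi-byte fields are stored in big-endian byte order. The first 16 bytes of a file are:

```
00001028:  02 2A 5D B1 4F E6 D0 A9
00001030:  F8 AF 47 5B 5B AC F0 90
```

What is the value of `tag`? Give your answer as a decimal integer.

`tag` follows `flags` (8 B), `reserved` (2 B), so it starts at offset 8 + 2 = 10 and occupies 2 bytes.
Bytes at offsets 10..11: 47 5B.
In big-endian order the high byte comes first in memory.
The bytes are already most-significant first: 0x475B.
0x475B = 18267.

18267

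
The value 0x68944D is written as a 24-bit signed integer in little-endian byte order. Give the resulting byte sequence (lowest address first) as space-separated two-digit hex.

Split into bytes (most-significant first): 68 94 4D.
Little-endian stores the least-significant byte at the lowest address.
So at ascending addresses the bytes are 4D 94 68.

4D 94 68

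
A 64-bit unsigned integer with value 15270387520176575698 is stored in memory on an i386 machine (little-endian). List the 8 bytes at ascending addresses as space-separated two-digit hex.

15270387520176575698 in hexadecimal, padded to 64 bits, is 0xD3EB508B2AAED4D2.
Split into bytes (most-significant first): D3 EB 50 8B 2A AE D4 D2.
Little-endian: lowest address holds the least-significant byte.
So at ascending addresses the bytes are D2 D4 AE 2A 8B 50 EB D3.

D2 D4 AE 2A 8B 50 EB D3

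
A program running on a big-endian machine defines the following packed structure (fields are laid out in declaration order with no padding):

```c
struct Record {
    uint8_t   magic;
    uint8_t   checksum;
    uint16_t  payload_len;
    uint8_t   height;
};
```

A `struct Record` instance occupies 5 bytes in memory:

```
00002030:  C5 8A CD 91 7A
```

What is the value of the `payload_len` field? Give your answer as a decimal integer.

52625

`payload_len` follows `magic` (1 B), `checksum` (1 B), so it starts at offset 1 + 1 = 2 and occupies 2 bytes.
Bytes at offsets 2..3: CD 91.
Big-endian stores the most-significant byte at the lowest address.
The bytes are already most-significant first: 0xCD91.
0xCD91 = 52625.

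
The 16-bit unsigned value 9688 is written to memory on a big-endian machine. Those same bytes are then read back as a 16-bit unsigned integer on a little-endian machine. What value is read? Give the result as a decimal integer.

9688 in 16-bit hexadecimal is 0x25D8.
Stored big-endian, the bytes at ascending addresses are 25 D8.
Read back as little-endian, the first byte is least significant, giving 0xD825.
0xD825 = 55333.

55333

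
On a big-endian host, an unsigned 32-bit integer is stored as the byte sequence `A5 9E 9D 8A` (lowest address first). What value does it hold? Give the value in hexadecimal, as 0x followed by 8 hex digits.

0xA59E9D8A

Big-endian: lowest address holds the most-significant byte.
The bytes are already most-significant first: 0xA59E9D8A.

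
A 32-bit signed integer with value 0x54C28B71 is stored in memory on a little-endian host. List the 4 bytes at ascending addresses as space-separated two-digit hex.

Split into bytes (most-significant first): 54 C2 8B 71.
In little-endian order the low byte comes first in memory.
So at ascending addresses the bytes are 71 8B C2 54.

71 8B C2 54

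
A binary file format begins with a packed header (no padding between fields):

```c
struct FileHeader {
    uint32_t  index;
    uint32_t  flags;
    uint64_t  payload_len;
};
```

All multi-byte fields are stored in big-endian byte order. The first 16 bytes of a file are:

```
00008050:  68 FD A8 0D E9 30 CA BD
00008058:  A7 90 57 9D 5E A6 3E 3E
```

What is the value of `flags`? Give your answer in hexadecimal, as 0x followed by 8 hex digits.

0xE930CABD

`flags` follows `index` (4 bytes), so it starts at byte offset 4 and occupies 4 bytes.
Bytes at offsets 4..7: E9 30 CA BD.
Big-endian: lowest address holds the most-significant byte.
The bytes are already most-significant first: 0xE930CABD.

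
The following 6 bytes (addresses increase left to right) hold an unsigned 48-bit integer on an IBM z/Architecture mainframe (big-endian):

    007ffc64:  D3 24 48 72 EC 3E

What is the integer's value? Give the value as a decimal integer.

232152787774526

In big-endian order the high byte comes first in memory.
The bytes are already most-significant first: 0xD3244872EC3E.
0xD3244872EC3E = 232152787774526.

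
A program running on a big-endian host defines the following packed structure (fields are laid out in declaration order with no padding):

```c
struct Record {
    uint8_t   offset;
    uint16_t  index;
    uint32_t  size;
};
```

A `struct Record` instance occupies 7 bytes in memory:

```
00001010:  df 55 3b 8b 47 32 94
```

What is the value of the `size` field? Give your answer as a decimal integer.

2336699028

`size` follows `offset` (1 B), `index` (2 B), so it starts at offset 1 + 2 = 3 and occupies 4 bytes.
Bytes at offsets 3..6: 8B 47 32 94.
Big-endian stores the most-significant byte at the lowest address.
The bytes are already most-significant first: 0x8B473294.
0x8B473294 = 2336699028.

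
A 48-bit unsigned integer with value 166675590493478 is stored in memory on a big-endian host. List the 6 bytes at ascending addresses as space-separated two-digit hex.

97 97 2F 5D 35 26

166675590493478 in hexadecimal, padded to 48 bits, is 0x97972F5D3526.
Split into bytes (most-significant first): 97 97 2F 5D 35 26.
Big-endian: lowest address holds the most-significant byte.
So the memory order matches the most-significant-first order: 97 97 2F 5D 35 26.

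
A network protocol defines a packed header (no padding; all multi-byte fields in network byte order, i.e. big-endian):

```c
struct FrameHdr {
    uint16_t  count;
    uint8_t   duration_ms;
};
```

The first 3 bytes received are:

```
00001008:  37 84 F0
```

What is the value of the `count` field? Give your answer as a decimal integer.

14212

`count` is the first field, at byte offset 0, occupying 2 bytes.
Bytes at offsets 0..1: 37 84.
In big-endian order the high byte comes first in memory.
The bytes are already most-significant first: 0x3784.
0x3784 = 14212.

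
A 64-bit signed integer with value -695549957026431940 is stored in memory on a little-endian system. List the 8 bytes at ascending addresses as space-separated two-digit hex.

Two's complement of -695549957026431940 in 64 bits: 695549957026431940 = 0x09A71700301943C4; invert → 0xF658E8FFCFE6BC3B; add 1 → 0xF658E8FFCFE6BC3C.
Split into bytes (most-significant first): F6 58 E8 FF CF E6 BC 3C.
In little-endian order the low byte comes first in memory.
So at ascending addresses the bytes are 3C BC E6 CF FF E8 58 F6.

3C BC E6 CF FF E8 58 F6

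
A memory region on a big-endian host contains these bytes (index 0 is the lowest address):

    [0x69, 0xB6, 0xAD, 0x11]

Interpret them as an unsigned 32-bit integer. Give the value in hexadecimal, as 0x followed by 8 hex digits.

0x69B6AD11

Big-endian: lowest address holds the most-significant byte.
The bytes are already most-significant first: 0x69B6AD11.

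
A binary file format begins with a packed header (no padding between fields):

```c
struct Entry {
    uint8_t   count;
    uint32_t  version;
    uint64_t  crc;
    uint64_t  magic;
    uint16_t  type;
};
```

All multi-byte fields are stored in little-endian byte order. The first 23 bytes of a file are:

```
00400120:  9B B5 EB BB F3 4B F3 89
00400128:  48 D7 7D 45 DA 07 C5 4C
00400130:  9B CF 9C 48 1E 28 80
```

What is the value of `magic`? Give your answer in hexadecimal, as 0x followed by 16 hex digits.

`magic` follows `count` (1 B), `version` (4 B), `crc` (8 B), so it starts at offset 1 + 4 + 8 = 13 and occupies 8 bytes.
Bytes at offsets 13..20: 07 C5 4C 9B CF 9C 48 1E.
In little-endian order the low byte comes first in memory.
Reassemble most-significant byte first: 1E 48 9C CF 9B 4C C5 07 → 0x1E489CCF9B4CC507.

0x1E489CCF9B4CC507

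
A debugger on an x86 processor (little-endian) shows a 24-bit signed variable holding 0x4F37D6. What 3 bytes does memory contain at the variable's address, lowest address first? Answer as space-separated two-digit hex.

Split into bytes (most-significant first): 4F 37 D6.
In little-endian order the low byte comes first in memory.
So at ascending addresses the bytes are D6 37 4F.

D6 37 4F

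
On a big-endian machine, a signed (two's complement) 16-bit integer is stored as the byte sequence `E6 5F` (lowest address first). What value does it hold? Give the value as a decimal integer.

-6561

In big-endian order the high byte comes first in memory.
The bytes are already most-significant first: 0xE65F.
Top bit is set, so as a signed 16-bit value this is 0xE65F − 2^16 = -6561.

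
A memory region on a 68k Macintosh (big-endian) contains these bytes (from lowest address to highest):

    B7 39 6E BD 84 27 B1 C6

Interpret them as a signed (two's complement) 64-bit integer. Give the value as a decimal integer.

Big-endian stores the most-significant byte at the lowest address.
The bytes are already most-significant first: 0xB7396EBD8427B1C6.
Top bit is set, so as a signed 64-bit value this is 0xB7396EBD8427B1C6 − 2^64 = -5244038530851163706.

-5244038530851163706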